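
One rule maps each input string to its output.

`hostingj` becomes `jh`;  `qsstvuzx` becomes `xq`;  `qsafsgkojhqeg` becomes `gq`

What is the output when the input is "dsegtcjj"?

jd

In each case the input is transformed by: move the last character to the front, then keep only the first 2 characters.
Working it through for "dsegtcjj": intermediate "jdsegtcj", final "jd".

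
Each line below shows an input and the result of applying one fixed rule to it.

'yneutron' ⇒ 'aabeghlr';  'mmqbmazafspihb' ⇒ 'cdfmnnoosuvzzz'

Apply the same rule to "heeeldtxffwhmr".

egjkqrrrssuuyz

Rule — shift every letter 13 places forward in the alphabet (wrapping around) — i.e. ROT13, then sort the characters into alphabetical order.
On "heeeldtxffwhmr": the first step gives "urrryqgkssjuze", and the second then gives "egjkqrrrssuuyz".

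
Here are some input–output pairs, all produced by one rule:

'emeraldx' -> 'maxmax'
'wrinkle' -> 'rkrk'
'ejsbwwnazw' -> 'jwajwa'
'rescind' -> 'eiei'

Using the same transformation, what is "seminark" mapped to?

Rule — keep one character in every 3, starting at position 2 (positions 2nd, 5th, 8th, ...), then write the whole string twice.
Applying both steps to "seminark": "enk", then "enkenk".

enkenk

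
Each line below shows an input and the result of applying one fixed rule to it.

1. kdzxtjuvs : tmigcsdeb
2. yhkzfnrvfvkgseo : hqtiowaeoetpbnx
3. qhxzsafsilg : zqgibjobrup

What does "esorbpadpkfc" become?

nbxakyjmytol

The pattern: shift every letter 9 places forward in the alphabet (wrapping around).
Doing the same to "esorbpadpkfc": "nbxakyjmytol".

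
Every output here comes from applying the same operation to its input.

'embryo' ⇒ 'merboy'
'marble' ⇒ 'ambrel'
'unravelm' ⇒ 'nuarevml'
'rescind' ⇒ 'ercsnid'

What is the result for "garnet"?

Each output is the input with this applied: swap each adjacent pair of characters (1↔2, 3↔4, ...).
So "garnet" becomes "agnrte".

agnrte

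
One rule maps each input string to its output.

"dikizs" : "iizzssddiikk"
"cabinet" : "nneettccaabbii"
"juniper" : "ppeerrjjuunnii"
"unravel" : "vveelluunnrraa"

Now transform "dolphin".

In each case the input is transformed by: move the last 3 characters to the front (rotate right by 3), then double every character.
On "dolphin" that produces "hhiinnddoollpp".

hhiinnddoollpp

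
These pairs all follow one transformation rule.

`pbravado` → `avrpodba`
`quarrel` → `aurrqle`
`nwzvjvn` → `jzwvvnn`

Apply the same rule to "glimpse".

The transformation: sort the characters into reverse alphabetical order, then move the last character to the front.
For "glimpse", step one produces "spmlige"; step two turns that into "espmlig".
(Check on "pbravado": → "vrpodbaa" → "avrpodba" ✓)

espmlig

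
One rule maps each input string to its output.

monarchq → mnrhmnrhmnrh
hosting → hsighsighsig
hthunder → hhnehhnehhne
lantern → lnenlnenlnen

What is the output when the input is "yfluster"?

The pattern: keep every other character starting from the first (positions 1st, 3rd, 5th, ...), then write the whole string 3 times in a row.
On "yfluster": the first step gives "ylse", and the second then gives "ylseylseylse".

ylseylseylse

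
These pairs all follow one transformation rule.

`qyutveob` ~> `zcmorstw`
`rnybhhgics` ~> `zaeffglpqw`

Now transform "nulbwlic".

zagjjlsu

The transformation: sort the characters into alphabetical order, then shift every letter 2 places backward in the alphabet (wrapping around).
Working it through for "nulbwlic": intermediate "bcillnuw", final "zagjjlsu".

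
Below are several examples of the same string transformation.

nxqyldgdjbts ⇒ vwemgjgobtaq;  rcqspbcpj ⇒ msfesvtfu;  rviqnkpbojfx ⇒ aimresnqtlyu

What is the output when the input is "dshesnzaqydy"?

What's happening: reverse the string, then shift every letter 3 places forward in the alphabet (wrapping around).
For "dshesnzaqydy" the result is "bgbtdcqvhkvg".
(Check on "rviqnkpbojfx": → "xfjobpknqivr" → "aimresnqtlyu" ✓)

bgbtdcqvhkvg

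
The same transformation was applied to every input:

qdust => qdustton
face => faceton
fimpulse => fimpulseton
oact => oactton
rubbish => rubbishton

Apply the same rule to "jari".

The rule is to append "ton".
So "jari" becomes "jariton".

jariton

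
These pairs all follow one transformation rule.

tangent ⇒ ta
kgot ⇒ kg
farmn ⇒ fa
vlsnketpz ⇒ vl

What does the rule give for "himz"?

Rule — keep only the first 2 characters.
On "himz" that produces "hi".

hi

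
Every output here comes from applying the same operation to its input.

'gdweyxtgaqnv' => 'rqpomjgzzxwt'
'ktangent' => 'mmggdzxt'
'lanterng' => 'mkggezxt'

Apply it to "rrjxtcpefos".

qmlkkihcyxv

Rule — sort the characters into reverse alphabetical order, then shift every letter 7 places backward in the alphabet (wrapping around).
For "rrjxtcpefos", step one produces "xtsrrpojfec"; step two turns that into "qmlkkihcyxv".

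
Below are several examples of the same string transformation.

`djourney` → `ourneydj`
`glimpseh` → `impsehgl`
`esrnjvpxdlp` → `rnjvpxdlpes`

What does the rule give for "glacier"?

Each output is the input with this applied: move the first 2 characters to the end (rotate left by 2).
So "glacier" becomes "aciergl".

aciergl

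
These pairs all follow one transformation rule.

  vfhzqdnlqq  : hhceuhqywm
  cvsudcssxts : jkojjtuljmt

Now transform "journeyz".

qpveilfa

Each output is the input with this applied: reverse the string, then shift every letter 9 places backward in the alphabet (wrapping around).
"journeyz" → "zyenruoj" → "qpveilfa".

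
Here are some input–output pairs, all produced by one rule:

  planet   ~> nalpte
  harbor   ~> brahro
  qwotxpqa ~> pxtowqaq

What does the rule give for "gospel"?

psogle

Rule — reverse the string, then move the first 2 characters to the end (rotate left by 2).
"gospel" → "lepsog" → "psogle".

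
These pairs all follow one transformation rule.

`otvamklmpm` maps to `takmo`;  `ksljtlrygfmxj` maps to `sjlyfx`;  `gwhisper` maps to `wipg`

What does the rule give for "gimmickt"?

Looking at the pairs, the operation is to swap the first and last characters, then keep every other character starting from the second (positions 2nd, 4th, 6th, ...).
Working it through for "gimmickt": intermediate "timmickg", final "imcg".

imcg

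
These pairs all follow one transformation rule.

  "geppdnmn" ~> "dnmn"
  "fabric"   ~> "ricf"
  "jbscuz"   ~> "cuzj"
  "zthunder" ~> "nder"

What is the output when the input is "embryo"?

ryoe

Each output is the input with this applied: swap the front and back halves of the string, then keep only the first 4 characters.
Applying both steps to "embryo": "ryoemb", then "ryoe".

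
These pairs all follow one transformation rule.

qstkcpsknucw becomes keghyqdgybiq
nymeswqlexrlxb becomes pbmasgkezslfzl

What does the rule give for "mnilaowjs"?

gabwzockx

Each output is the input with this applied: move the last character to the front, then shift every letter 12 places backward in the alphabet (wrapping around).
For "mnilaowjs", step one produces "smnilaowj"; step two turns that into "gabwzockx".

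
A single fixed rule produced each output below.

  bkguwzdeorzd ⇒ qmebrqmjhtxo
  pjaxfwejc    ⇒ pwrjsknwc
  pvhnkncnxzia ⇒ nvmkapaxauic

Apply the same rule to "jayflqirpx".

kcevdyslnw

What's happening: reverse the string, then shift every letter 13 places forward in the alphabet (wrapping around) — i.e. ROT13.
On "jayflqirpx": the first step gives "xpriqlfyaj", and the second then gives "kcevdyslnw".
(Check on "pvhnkncnxzia": → "aizxncnknhvp" → "nvmkapaxauic" ✓)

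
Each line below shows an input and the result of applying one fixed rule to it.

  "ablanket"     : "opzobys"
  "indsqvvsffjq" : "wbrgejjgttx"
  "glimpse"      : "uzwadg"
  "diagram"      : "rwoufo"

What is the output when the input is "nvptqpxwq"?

bjdhedlk

Each output is the input with this applied: delete the last character, then shift every letter 12 places backward in the alphabet (wrapping around).
On "nvptqpxwq" that produces "bjdhedlk".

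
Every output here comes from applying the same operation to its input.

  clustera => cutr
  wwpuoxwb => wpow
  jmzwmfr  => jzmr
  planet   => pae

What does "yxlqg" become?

The rule is to keep every other character starting from the first (positions 1st, 3rd, 5th, ...).
Applying that to "yxlqg" gives "ylg".

ylg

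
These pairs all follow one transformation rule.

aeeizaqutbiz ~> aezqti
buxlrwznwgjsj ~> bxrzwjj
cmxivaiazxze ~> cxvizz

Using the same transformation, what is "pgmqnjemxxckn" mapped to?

What's happening: keep every other character starting from the first (positions 1st, 3rd, 5th, ...).
Applying that to "pgmqnjemxxckn" gives "pmnexcn".

pmnexcn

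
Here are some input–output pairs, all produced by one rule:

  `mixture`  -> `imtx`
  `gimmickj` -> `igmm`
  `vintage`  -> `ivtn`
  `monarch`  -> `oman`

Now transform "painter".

Each output is the input with this applied: swap each adjacent pair of characters (1↔2, 3↔4, ...), then keep only the first 4 characters.
Applying both steps to "painter": "apnietr", then "apni".

apni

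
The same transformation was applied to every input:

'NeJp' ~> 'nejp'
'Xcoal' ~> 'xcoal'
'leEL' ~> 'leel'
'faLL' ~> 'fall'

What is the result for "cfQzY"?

What's happening: convert every letter to lowercase.
Doing the same to "cfQzY": "cfqzy".

cfqzy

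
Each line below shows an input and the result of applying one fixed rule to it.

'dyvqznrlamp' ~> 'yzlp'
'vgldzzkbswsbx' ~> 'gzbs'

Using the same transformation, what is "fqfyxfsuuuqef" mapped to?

Each output is the input with this applied: keep one character in every 3, starting at position 2 (positions 2nd, 5th, 8th, ...).
Applying that to "fqfyxfsuuuqef" gives "qxuq".

qxuq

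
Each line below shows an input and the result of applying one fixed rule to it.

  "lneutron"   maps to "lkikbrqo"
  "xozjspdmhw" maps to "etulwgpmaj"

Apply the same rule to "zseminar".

Each output is the input with this applied: shift every letter 3 places backward in the alphabet (wrapping around), then move the last 2 characters to the front (rotate right by 2).
For "zseminar", step one produces "wpbjfkxo"; step two turns that into "xowpbjfk".

xowpbjfk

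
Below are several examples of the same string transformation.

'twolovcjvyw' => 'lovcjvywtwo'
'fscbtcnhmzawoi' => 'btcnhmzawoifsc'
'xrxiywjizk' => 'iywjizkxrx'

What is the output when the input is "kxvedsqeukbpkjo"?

edsqeukbpkjokxv

Looking at the pairs, the operation is to move the first 3 characters to the end (rotate left by 3).
So "kxvedsqeukbpkjo" becomes "edsqeukbpkjokxv".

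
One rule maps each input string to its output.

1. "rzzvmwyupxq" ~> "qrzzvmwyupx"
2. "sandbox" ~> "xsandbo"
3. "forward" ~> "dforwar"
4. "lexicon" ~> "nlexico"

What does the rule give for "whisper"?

rwhispe

The pattern: move the last character to the front.
For "whisper" the result is "rwhispe".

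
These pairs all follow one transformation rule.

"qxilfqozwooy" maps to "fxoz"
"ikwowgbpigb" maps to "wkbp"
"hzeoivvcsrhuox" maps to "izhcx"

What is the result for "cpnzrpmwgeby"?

What's happening: keep one character in every 3, starting at position 2 (positions 2nd, 5th, 8th, ...), then swap each adjacent pair of characters (1↔2, 3↔4, ...).
Applying that to "cpnzrpmwgeby" gives "rpbw".

rpbw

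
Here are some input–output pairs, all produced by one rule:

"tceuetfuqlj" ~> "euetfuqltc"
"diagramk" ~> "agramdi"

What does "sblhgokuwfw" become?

The pattern: delete the last character, then move the first 2 characters to the end (rotate left by 2).
Working it through for "sblhgokuwfw": intermediate "sblhgokuwf", final "lhgokuwfsb".
(Check on "diagramk": → "diagram" → "agramdi" ✓)

lhgokuwfsb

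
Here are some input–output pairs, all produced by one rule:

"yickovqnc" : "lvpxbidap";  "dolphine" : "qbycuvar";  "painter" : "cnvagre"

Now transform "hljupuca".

uywhchpn

What's happening: shift every letter 13 places forward in the alphabet (wrapping around) — i.e. ROT13.
Applying that to "hljupuca" gives "uywhchpn".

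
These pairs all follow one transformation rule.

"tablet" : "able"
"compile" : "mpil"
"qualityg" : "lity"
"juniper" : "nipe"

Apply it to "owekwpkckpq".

kckp

Rule — move the last character to the front, then keep only the last 4 characters.
Starting from "owekwpkckpq": after the first operation, "qowekwpkckp"; after the second, "kckp".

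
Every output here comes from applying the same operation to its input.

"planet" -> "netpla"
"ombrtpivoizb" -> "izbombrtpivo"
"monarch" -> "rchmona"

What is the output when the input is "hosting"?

The pattern: move the last 3 characters to the front (rotate right by 3).
Applying that to "hosting" gives "inghost".

inghost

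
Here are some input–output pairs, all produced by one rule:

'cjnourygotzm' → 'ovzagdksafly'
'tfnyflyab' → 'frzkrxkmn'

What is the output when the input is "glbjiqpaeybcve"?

sxnvucbmqknohq

What's happening: shift every letter 12 places forward in the alphabet (wrapping around).
For "glbjiqpaeybcve" the result is "sxnvucbmqknohq".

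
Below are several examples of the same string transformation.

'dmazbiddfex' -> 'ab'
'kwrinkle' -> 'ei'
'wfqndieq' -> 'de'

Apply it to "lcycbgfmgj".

bc

What's happening: sort the characters into alphabetical order, then keep only the first 2 characters.
Starting from "lcycbgfmgj": after the first operation, "bccfggjlmy"; after the second, "bc".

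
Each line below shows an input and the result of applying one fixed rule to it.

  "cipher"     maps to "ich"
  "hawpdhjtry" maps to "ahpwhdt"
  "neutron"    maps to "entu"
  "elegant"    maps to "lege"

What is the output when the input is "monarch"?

oman

The rule is to swap each adjacent pair of characters (1↔2, 3↔4, ...), then delete the last 3 characters.
Working it through for "monarch": intermediate "omancrh", final "oman".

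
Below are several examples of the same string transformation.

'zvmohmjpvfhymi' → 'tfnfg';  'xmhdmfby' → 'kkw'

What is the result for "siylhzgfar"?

gfd

The rule is to shift every letter 2 places backward in the alphabet (wrapping around), then keep one character in every 3, starting at position 2 (positions 2nd, 5th, 8th, ...).
On "siylhzgfar": the first step gives "qgwjfxedyp", and the second then gives "gfd".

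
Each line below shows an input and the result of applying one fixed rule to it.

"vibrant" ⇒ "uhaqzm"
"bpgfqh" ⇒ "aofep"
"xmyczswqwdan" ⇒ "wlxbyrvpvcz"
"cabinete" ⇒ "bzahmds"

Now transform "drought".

In each case the input is transformed by: shift every letter 1 place backward in the alphabet (wrapping around), then delete the last character.
Applying that to "drought" gives "cqntfg".
(Check on "cabinete": → "bzahmdsd" → "bzahmds" ✓)

cqntfg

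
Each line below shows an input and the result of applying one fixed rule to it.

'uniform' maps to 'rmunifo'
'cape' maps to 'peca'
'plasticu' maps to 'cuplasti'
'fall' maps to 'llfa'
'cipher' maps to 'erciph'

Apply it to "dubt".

btdu

The pattern: move the last 2 characters to the front (rotate right by 2).
For "dubt" the result is "btdu".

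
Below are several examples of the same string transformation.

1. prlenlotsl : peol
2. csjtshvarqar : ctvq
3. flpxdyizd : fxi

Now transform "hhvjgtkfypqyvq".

hjkpv

The rule is to keep one character in every 3, starting at position 1 (positions 1st, 4th, 7th, ...).
Applying that to "hhvjgtkfypqyvq" gives "hjkpv".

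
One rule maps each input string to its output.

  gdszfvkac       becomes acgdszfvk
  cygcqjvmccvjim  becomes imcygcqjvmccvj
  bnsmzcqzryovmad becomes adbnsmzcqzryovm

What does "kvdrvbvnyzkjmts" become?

tskvdrvbvnyzkjm

In each case the input is transformed by: move the last 2 characters to the front (rotate right by 2).
So "kvdrvbvnyzkjmts" becomes "tskvdrvbvnyzkjm".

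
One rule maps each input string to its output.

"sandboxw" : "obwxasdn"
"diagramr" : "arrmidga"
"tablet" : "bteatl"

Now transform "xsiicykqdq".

cqkqdsxiiy

Each output is the input with this applied: swap each adjacent pair of characters (1↔2, 3↔4, ...), then swap the front and back halves of the string.
"xsiicykqdq" → "sxiiycqkqd" → "cqkqdsxiiy".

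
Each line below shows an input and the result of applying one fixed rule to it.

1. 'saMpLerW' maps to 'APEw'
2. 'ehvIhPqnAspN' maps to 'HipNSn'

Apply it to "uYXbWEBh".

yBeH

The rule is to flip the case of every letter, then keep every other character starting from the second (positions 2nd, 4th, 6th, ...).
For "uYXbWEBh", step one produces "UyxBwebH"; step two turns that into "yBeH".
(Check on "ehvIhPqnAspN": → "EHViHpQNaSPn" → "HipNSn" ✓)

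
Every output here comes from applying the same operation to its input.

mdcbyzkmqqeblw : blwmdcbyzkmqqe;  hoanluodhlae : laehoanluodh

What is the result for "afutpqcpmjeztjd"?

tjdafutpqcpmjez

Each output is the input with this applied: move the last 3 characters to the front (rotate right by 3).
Applying that to "afutpqcpmjeztjd" gives "tjdafutpqcpmjez".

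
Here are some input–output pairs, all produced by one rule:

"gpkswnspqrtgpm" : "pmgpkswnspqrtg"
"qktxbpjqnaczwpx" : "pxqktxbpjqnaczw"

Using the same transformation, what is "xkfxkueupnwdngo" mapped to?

goxkfxkueupnwdn

What's happening: move the last 2 characters to the front (rotate right by 2).
"xkfxkueupnwdngo" → "goxkfxkueupnwdn".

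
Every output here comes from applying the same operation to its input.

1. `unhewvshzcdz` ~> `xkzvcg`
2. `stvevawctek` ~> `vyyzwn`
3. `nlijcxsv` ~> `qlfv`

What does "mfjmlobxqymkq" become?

pmoetpt

The transformation: shift every letter 3 places forward in the alphabet (wrapping around), then keep every other character starting from the first (positions 1st, 3rd, 5th, ...).
For "mfjmlobxqymkq", step one produces "pimporeatbpnt"; step two turns that into "pmoetpt".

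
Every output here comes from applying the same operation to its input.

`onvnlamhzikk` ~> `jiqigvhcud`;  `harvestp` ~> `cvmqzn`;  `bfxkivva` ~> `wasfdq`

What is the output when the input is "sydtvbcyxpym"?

ntyoqwxtsk

The transformation: shift every letter 5 places backward in the alphabet (wrapping around), then delete the last 2 characters.
Working it through for "sydtvbcyxpym": intermediate "ntyoqwxtskth", final "ntyoqwxtsk".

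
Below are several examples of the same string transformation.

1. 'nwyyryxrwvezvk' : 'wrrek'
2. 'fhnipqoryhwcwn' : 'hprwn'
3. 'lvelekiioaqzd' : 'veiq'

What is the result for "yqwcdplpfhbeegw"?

qdpbg

Rule — keep one character in every 3, starting at position 2 (positions 2nd, 5th, 8th, ...).
On "yqwcdplpfhbeegw" that produces "qdpbg".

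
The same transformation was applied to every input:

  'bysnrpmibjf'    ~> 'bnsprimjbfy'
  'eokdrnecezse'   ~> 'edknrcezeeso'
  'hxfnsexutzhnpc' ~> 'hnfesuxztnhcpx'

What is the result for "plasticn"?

psaitncl

Looking at the pairs, the operation is to swap each adjacent pair of characters (1↔2, 3↔4, ...), then move the first character to the end.
For "plasticn", step one produces "lpsaitnc"; step two turns that into "psaitncl".
(Check on "eokdrnecezse": → "oedknrcezees" → "edknrcezeeso" ✓)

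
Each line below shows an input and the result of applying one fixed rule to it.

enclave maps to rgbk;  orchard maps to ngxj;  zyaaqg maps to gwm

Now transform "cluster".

yzkx

The transformation: delete the first 3 characters, then shift every letter 6 places forward in the alphabet (wrapping around).
On "cluster": the first step gives "ster", and the second then gives "yzkx".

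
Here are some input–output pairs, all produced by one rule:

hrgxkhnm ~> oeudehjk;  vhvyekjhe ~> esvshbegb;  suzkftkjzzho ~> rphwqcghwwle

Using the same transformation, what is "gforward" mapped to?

The pattern: swap each adjacent pair of characters (1↔2, 3↔4, ...), then shift every letter 3 places backward in the alphabet (wrapping around).
Applying both steps to "gforward": "fgroawdr", then "cdolxtao".
(Check on "hrgxkhnm": → "rhxghkmn" → "oeudehjk" ✓)

cdolxtao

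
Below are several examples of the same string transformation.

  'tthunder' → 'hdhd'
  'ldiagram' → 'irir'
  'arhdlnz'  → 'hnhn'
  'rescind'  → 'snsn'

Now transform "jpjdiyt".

jyjy

Each output is the input with this applied: keep one character in every 3, starting at position 3 (positions 3rd, 6th, 9th, ...), then write the whole string twice.
So "jpjdiyt" becomes "jyjy".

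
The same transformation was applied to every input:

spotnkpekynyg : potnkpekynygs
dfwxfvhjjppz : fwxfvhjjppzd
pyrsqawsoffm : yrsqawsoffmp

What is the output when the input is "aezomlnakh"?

ezomlnakha

The pattern: move the first character to the end.
For "aezomlnakh" the result is "ezomlnakha".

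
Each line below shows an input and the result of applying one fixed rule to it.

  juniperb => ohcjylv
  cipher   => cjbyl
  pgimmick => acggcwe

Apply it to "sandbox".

The transformation: shift every letter 6 places backward in the alphabet (wrapping around), then delete the first character.
Applying both steps to "sandbox": "muhxvir", then "uhxvir".
(Check on "pgimmick": → "jacggcwe" → "acggcwe" ✓)

uhxvir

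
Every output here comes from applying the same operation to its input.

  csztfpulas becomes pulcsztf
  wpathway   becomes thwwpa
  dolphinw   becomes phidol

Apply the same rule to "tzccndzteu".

dzttzccn

Rule — delete the last 2 characters, then move the last 3 characters to the front (rotate right by 3).
On "tzccndzteu": the first step gives "tzccndzt", and the second then gives "dzttzccn".
(Check on "dolphinw": → "dolphi" → "phidol" ✓)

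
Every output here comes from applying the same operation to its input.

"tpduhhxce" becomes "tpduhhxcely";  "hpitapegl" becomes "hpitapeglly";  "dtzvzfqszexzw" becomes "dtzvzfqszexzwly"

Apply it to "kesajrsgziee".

The pattern: append "ly".
"kesajrsgziee" → "kesajrsgzieely".

kesajrsgzieely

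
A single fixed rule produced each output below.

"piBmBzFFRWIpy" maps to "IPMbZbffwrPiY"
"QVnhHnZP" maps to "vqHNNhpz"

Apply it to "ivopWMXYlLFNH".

VIPOmwyxlLnfh

The pattern: flip the case of every letter, then swap each adjacent pair of characters (1↔2, 3↔4, ...).
Applying both steps to "ivopWMXYlLFNH": "IVOPwmxyLlfnh", then "VIPOmwyxlLnfh".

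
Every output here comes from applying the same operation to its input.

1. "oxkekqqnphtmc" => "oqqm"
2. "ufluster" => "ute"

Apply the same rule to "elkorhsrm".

ehs

The pattern: swap each adjacent pair of characters (1↔2, 3↔4, ...), then keep one character in every 3, starting at position 2 (positions 2nd, 5th, 8th, ...).
Applying both steps to "elkorhsrm": "leokhrrsm", then "ehs".
(Check on "ufluster": → "fuultsre" → "ute" ✓)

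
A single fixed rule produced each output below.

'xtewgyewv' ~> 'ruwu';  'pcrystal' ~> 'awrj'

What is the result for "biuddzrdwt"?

Rule — keep every other character starting from the second (positions 2nd, 4th, 6th, ...), then shift every letter 2 places backward in the alphabet (wrapping around).
Starting from "biuddzrdwt": after the first operation, "idzdt"; after the second, "gbxbr".
(Check on "pcrystal": → "cytl" → "awrj" ✓)

gbxbr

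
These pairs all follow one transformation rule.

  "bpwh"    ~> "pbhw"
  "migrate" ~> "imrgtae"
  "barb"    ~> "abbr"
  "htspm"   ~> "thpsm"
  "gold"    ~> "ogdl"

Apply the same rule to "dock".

The pattern: swap each adjacent pair of characters (1↔2, 3↔4, ...).
Doing the same to "dock": "odkc".

odkc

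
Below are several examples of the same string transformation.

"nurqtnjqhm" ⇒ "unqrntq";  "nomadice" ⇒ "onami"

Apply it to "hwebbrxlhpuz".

Rule — swap each adjacent pair of characters (1↔2, 3↔4, ...), then delete the last 3 characters.
On "hwebbrxlhpuz": the first step gives "whberblxphzu", and the second then gives "whberblxp".
(Check on "nomadice": → "onamidec" → "onami" ✓)

whberblxp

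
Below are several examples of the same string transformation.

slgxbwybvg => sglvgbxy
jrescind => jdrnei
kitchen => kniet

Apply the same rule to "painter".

The transformation: take characters alternately from the front and the back (1st, last, 2nd, 2nd-last, ...), then delete the last 2 characters.
"painter" → "praeitn" → "praei".

praei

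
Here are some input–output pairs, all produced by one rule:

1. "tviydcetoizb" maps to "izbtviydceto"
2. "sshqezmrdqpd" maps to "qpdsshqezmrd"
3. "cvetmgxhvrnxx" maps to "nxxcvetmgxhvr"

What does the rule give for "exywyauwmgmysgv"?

sgvexywyauwmgmy

Rule — move the last 3 characters to the front (rotate right by 3).
On "exywyauwmgmysgv" that produces "sgvexywyauwmgmy".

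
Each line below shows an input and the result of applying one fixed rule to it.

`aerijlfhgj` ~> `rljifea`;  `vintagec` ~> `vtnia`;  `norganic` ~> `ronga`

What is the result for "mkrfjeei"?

rmkjf

Looking at the pairs, the operation is to delete the last 3 characters, then sort the characters into reverse alphabetical order.
On "mkrfjeei": the first step gives "mkrfj", and the second then gives "rmkjf".
(Check on "norganic": → "norga" → "ronga" ✓)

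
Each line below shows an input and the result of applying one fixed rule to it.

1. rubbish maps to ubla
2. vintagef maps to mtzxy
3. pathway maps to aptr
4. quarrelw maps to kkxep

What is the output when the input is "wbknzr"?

gsk

Each output is the input with this applied: shift every letter 7 places backward in the alphabet (wrapping around), then delete the first 3 characters.
Doing the same to "wbknzr": "gsk".
(Check on "rubbish": → "knuubla" → "ubla" ✓)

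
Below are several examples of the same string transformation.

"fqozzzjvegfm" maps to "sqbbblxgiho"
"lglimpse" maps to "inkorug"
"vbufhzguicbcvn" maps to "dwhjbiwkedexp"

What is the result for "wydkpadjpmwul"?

Rule — delete the first character, then shift every letter 2 places forward in the alphabet (wrapping around).
Starting from "wydkpadjpmwul": after the first operation, "ydkpadjpmwul"; after the second, "afmrcflroywn".

afmrcflroywn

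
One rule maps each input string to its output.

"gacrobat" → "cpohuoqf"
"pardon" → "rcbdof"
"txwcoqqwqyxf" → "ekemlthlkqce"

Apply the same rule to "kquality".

What's happening: swap the front and back halves of the string, then shift every letter 12 places backward in the alphabet (wrapping around).
For "kquality", step one produces "litykqua"; step two turns that into "zwhmyeio".

zwhmyeio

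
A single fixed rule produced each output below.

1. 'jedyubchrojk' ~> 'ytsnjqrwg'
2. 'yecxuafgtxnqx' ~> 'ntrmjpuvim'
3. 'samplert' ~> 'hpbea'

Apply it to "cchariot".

In each case the input is transformed by: delete the last 3 characters, then shift every letter 11 places backward in the alphabet (wrapping around).
On "cchariot": the first step gives "cchar", and the second then gives "rrwpg".

rrwpg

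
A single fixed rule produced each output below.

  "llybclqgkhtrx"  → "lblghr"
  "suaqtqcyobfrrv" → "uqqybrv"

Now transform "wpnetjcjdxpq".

pejjxq

Each output is the input with this applied: keep every other character starting from the second (positions 2nd, 4th, 6th, ...).
Applying that to "wpnetjcjdxpq" gives "pejjxq".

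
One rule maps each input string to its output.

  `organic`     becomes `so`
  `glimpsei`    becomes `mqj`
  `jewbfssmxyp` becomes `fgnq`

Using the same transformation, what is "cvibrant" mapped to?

Each output is the input with this applied: shift every letter 1 place forward in the alphabet (wrapping around), then keep one character in every 3, starting at position 2 (positions 2nd, 5th, 8th, ...).
On "cvibrant" that produces "wsu".
(Check on "glimpsei": → "hmjnqtfj" → "mqj" ✓)

wsu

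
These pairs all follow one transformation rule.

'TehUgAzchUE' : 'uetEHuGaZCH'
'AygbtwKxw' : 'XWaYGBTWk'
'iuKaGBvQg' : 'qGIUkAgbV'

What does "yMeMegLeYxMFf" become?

What's happening: move the last 2 characters to the front (rotate right by 2), then flip the case of every letter.
Working it through for "yMeMegLeYxMFf": intermediate "FfyMeMegLeYxM", final "fFYmEmEGlEyXm".

fFYmEmEGlEyXm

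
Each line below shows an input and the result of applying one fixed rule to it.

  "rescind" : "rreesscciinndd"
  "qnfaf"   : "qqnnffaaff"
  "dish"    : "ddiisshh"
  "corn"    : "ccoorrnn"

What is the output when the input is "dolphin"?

ddoollpphhiinn

Looking at the pairs, the operation is to double every character.
Applying that to "dolphin" gives "ddoollpphhiinn".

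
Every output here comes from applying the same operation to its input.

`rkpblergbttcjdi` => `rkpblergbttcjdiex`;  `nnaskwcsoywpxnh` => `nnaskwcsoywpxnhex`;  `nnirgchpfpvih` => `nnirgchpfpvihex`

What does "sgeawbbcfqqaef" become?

sgeawbbcfqqaefex

In each case the input is transformed by: append "ex".
For "sgeawbbcfqqaef" the result is "sgeawbbcfqqaefex".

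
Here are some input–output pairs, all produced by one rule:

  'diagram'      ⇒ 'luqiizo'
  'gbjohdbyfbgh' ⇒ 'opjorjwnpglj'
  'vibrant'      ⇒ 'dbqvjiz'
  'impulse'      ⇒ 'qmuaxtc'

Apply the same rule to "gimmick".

Rule — shift every letter 8 places forward in the alphabet (wrapping around), then take characters alternately from the front and the back (1st, last, 2nd, 2nd-last, ...).
Working it through for "gimmick": intermediate "oquuqks", final "osqkuqu".

osqkuqu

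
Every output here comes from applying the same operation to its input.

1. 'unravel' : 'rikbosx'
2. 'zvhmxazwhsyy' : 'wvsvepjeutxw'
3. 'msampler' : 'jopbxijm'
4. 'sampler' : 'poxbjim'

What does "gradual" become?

dioxxra

Rule — take characters alternately from the front and the back (1st, last, 2nd, 2nd-last, ...), then shift every letter 3 places backward in the alphabet (wrapping around).
Working it through for "gradual": intermediate "glraaud", final "dioxxra".
(Check on "zvhmxazwhsyy": → "zyvyhsmhxwaz" → "wvsvepjeutxw" ✓)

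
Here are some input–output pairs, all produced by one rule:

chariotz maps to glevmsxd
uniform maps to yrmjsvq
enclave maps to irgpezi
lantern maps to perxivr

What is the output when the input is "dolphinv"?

hsptlmrz

Looking at the pairs, the operation is to shift every letter 4 places forward in the alphabet (wrapping around).
So "dolphinv" becomes "hsptlmrz".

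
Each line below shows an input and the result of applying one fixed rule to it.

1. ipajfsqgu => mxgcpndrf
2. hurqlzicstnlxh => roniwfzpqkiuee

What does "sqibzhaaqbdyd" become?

nfywexxnyavap

The transformation: shift every letter 3 places backward in the alphabet (wrapping around), then move the first character to the end.
"sqibzhaaqbdyd" → "nfywexxnyavap".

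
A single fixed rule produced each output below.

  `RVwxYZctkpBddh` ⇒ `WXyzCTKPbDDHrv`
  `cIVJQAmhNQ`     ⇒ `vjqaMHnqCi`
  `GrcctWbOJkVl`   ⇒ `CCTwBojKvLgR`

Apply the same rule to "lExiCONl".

XIconLLe

The pattern: flip the case of every letter, then move the first 2 characters to the end (rotate left by 2).
Applying both steps to "lExiCONl": "LeXIconL", then "XIconLLe".
(Check on "cIVJQAmhNQ": → "CivjqaMHnq" → "vjqaMHnqCi" ✓)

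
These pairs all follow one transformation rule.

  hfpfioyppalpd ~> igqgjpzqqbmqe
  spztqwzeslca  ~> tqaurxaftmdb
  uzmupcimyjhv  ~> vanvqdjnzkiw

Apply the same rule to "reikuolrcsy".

Each output is the input with this applied: shift every letter 1 place forward in the alphabet (wrapping around).
On "reikuolrcsy" that produces "sfjlvpmsdtz".

sfjlvpmsdtz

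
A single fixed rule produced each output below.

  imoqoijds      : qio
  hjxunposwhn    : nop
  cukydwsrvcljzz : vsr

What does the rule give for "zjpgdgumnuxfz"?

gmu

The transformation: take characters alternately from the front and the back (1st, last, 2nd, 2nd-last, ...), then keep only the last 3 characters.
Applying both steps to "zjpgdgumnuxfz": "zzjfpxgudngmu", then "gmu".
(Check on "hjxunposwhn": → "hnjhxwusnop" → "nop" ✓)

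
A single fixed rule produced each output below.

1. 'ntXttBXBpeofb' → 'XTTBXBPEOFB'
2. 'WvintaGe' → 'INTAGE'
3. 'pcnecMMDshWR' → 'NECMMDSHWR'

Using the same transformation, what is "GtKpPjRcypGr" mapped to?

KPPJRCYPGR

In each case the input is transformed by: delete the first 2 characters, then convert every letter to uppercase.
Working it through for "GtKpPjRcypGr": intermediate "KpPjRcypGr", final "KPPJRCYPGR".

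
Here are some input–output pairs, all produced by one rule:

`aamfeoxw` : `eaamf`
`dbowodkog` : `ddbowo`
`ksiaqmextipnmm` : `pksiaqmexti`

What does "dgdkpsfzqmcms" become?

The transformation: delete the last 3 characters, then move the last character to the front.
Doing the same to "dgdkpsfzqmcms": "mdgdkpsfzq".
(Check on "aamfeoxw": → "aamfe" → "eaamf" ✓)

mdgdkpsfzq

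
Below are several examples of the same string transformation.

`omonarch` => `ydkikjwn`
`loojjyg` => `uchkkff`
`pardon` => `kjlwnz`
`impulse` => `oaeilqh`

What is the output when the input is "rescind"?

Rule — shift every letter 4 places backward in the alphabet (wrapping around), then move the last 2 characters to the front (rotate right by 2).
On "rescind": the first step gives "naoyejz", and the second then gives "jznaoye".

jznaoye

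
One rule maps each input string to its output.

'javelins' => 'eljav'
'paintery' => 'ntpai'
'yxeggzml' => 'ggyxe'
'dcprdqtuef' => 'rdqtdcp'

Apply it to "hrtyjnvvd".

What's happening: delete the last 3 characters, then move the first 3 characters to the end (rotate left by 3).
For "hrtyjnvvd", step one produces "hrtyjn"; step two turns that into "yjnhrt".

yjnhrt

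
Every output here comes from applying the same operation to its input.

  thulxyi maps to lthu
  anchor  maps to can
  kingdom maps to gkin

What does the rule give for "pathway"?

The transformation: delete the last 3 characters, then move the last character to the front.
"pathway" → "path" → "hpat".

hpat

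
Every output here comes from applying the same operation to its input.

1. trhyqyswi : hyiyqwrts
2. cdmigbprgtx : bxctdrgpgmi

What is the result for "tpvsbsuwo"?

bwovpusts

The rule is to sort the characters into alphabetical order, then take characters alternately from the front and the back (1st, last, 2nd, 2nd-last, ...).
For "tpvsbsuwo" the result is "bwovpusts".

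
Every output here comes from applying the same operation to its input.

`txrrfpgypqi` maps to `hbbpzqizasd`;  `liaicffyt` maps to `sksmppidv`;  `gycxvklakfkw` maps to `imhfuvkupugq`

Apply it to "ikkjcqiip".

uutmasszs

The pattern: move the first character to the end, then shift every letter 10 places forward in the alphabet (wrapping around).
Working it through for "ikkjcqiip": intermediate "kkjcqiipi", final "uutmasszs".
(Check on "gycxvklakfkw": → "ycxvklakfkwg" → "imhfuvkupugq" ✓)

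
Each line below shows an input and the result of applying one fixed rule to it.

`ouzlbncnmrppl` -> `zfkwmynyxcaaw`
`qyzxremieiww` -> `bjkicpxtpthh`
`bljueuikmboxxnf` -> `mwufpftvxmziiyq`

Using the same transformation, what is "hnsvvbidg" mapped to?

sydggmtor

Looking at the pairs, the operation is to shift every letter 11 places forward in the alphabet (wrapping around).
On "hnsvvbidg" that produces "sydggmtor".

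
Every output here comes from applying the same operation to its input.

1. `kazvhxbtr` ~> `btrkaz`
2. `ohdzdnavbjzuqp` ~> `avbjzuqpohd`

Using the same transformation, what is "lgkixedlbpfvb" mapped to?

The pattern: move the first 3 characters to the end (rotate left by 3), then delete the first 3 characters.
For "lgkixedlbpfvb", step one produces "ixedlbpfvblgk"; step two turns that into "dlbpfvblgk".

dlbpfvblgk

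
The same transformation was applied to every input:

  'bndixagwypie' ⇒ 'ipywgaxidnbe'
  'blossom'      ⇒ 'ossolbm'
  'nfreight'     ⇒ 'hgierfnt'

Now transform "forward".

The rule is to move the last character to the front, then reverse the string.
Working it through for "forward": intermediate "dforwar", final "rawrofd".

rawrofd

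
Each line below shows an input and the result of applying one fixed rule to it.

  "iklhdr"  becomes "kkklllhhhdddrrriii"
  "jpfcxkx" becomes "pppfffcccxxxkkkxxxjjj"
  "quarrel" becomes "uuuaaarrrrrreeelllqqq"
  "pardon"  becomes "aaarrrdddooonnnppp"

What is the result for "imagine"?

mmmaaagggiiinnneeeiii

The transformation: move the first character to the end, then repeat every character 3 times.
Applying both steps to "imagine": "maginei", then "mmmaaagggiiinnneeeiii".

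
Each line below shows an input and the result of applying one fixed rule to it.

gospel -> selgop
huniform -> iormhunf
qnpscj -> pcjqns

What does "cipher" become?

The pattern: swap the front and back halves of the string, then swap the first and last characters.
On "cipher" that produces "percih".

percih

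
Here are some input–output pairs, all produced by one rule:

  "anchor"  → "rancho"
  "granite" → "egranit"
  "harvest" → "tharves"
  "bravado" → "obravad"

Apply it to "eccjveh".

Looking at the pairs, the operation is to move the last character to the front.
So "eccjveh" becomes "heccjve".

heccjve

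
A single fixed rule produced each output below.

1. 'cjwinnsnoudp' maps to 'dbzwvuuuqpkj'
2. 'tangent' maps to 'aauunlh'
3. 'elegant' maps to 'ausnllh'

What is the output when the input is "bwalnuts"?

dbazusih

What's happening: sort the characters into reverse alphabetical order, then shift every letter 7 places forward in the alphabet (wrapping around).
Doing the same to "bwalnuts": "dbazusih".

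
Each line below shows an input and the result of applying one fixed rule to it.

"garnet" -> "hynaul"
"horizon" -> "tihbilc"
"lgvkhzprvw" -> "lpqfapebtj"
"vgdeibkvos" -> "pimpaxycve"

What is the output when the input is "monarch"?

Each output is the input with this applied: move the last 3 characters to the front (rotate right by 3), then shift every letter 6 places backward in the alphabet (wrapping around).
Applying that to "monarch" gives "lwbgihu".

lwbgihu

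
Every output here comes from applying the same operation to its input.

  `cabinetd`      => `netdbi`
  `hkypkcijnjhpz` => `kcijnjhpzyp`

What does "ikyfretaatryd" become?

retaatrydyf

The rule is to delete the first 2 characters, then move the first 2 characters to the end (rotate left by 2).
For "ikyfretaatryd", step one produces "yfretaatryd"; step two turns that into "retaatrydyf".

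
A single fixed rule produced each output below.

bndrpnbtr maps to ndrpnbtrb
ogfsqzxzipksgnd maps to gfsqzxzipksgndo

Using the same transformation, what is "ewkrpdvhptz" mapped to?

Rule — move the first character to the end.
So "ewkrpdvhptz" becomes "wkrpdvhptze".

wkrpdvhptze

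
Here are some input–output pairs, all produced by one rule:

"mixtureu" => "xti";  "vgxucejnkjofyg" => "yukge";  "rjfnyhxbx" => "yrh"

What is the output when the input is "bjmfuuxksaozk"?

zumja

What's happening: sort the characters into reverse alphabetical order, then keep one character in every 3, starting at position 1 (positions 1st, 4th, 7th, ...).
For "bjmfuuxksaozk" the result is "zumja".
(Check on "rjfnyhxbx": → "yxxrnjhfb" → "yrh" ✓)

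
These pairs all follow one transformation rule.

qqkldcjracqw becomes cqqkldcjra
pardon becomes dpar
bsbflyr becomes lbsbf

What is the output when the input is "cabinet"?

ncabi

The pattern: delete the last 2 characters, then move the last character to the front.
For "cabinet", step one produces "cabin"; step two turns that into "ncabi".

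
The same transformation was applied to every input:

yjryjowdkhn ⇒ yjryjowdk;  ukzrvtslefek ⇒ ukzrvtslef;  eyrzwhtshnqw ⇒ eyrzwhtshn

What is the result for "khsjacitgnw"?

Rule — delete the last 2 characters.
"khsjacitgnw" → "khsjacitg".

khsjacitg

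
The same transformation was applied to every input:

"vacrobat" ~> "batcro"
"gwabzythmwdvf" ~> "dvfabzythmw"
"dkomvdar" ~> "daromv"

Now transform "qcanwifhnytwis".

The transformation: delete the first 2 characters, then move the last 3 characters to the front (rotate right by 3).
"qcanwifhnytwis" → "wisanwifhnyt".

wisanwifhnyt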